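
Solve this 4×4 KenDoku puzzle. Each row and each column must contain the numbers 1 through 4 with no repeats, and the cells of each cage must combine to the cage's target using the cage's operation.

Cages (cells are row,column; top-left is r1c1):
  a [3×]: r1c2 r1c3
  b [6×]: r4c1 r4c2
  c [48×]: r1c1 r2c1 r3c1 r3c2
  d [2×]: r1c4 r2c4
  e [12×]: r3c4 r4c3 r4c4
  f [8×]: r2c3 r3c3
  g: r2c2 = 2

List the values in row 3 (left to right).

1 4 2 3

Cage g is a single given cell, leaving r2c2 = 2.
Row 2 now contains 2, which forces r2c3 = 4.
Row 2 now contains 2, leaving r2c4 = 1.
Column 2 now contains 2; hence r3c2 = 4.
Column 3 already has 4, so r3c3 = 2.
Row 3 already has 2, so r3c4 = 3.
Column 2 now contains 2; hence r4c2 = 3.
Row 4 already has 3, so r4c3 = 1.
3 is placed in column 4, which forces r4c4 = 4.
Cage c has product 48, leaving r1c1 = 4.
3 is placed in column 2, which forces r1c2 = 1.
Column 3 already has 1; hence r1c3 = 3.
Column 4 now contains 1; hence r1c4 = 2.
Row 2 already has 1; hence r2c1 = 3.
Row 3 already has 3, leaving r3c1 = 1.
Row 4 already has 3, leaving r4c1 = 2.
Filled in: 4 1 3 2 / 3 2 4 1 / 1 4 2 3 / 2 3 1 4.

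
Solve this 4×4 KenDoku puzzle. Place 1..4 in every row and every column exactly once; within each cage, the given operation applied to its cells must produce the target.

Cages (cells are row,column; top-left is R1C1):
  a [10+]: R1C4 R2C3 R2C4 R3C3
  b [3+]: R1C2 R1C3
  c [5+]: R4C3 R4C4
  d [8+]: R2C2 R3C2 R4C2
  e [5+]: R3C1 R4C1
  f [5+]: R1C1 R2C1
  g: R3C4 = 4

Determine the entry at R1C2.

2

G is a freebie; hence R3C4 = 4.
Row 1 needs a 4, and only R1C1 is open for it.
Cage f needs two cells with sum 5; hence R2C1 = 1.
Row 1 needs a 3, and only R1C4 is open for it.
Column 4 already has 3, leaving R2C4 = 2.
Column 4 now contains 2, which forces R4C4 = 1.
The 3 cells of cage d must have sum 8; hence R3C2 = 1.
Row 3 now contains 1, which forces R3C3 = 2.
Cage c's pair has sum 5; hence R4C3 = 4.
Column 2 already has 1, which forces R1C2 = 2.
Column 3 now contains 2, which forces R1C3 = 1.
Cage d needs sum 8, which forces R2C2 = 4.
Column 3 already has 4; hence R2C3 = 3.
Row 3 already has 2, so R3C1 = 3.
Cage e needs two cells with sum 5, which forces R4C1 = 2.
Row 4 now contains 4, so R4C2 = 3.
The full grid is 4 2 1 3 / 1 4 3 2 / 3 1 2 4 / 2 3 4 1.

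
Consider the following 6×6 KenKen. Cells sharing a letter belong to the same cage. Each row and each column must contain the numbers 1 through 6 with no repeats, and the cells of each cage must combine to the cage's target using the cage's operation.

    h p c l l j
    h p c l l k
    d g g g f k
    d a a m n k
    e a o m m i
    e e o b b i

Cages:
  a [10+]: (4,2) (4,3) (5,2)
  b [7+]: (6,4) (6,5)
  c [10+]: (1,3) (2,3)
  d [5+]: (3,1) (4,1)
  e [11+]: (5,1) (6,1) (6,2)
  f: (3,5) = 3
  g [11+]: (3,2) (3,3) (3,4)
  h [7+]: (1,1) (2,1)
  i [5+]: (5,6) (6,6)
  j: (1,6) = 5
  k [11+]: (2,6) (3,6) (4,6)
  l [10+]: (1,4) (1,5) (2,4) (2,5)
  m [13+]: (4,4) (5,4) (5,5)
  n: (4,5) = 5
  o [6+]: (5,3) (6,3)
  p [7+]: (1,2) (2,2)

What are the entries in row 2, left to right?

Cage j is a single given cell, leaving (1,6) = 5.
Cage f is a single given cell, which forces (3,5) = 3.
N is a freebie, so (4,5) = 5.
In column 3, 3 can only go at (4,3), so (4,3) = 3.
Cage h needs two cells with sum 7; hence (1,1) = 2.
Cage h needs two cells with sum 7, which forces (2,1) = 5.
The 3 cells of cage e must have sum 11; hence (6,2) = 2.
In row 6, 5 can only go at (6,3), so (6,3) = 5.
Column 3 already has 5, so (5,3) = 1.
1 is placed in column 3; hence (3,3) = 2.
Row 3 needs a 6, and only (3,6) is open for it.
In row 3, 1 can only go at (3,1), so (3,1) = 1.
1 is placed in column 1, which forces (4,1) = 4.
Row 4 now contains 4, which forces (4,2) = 1.
Row 4 now contains 1, which forces (4,6) = 2.
Column 6 now contains 2, which forces (5,6) = 4.
Cage k has sum 11, so (2,6) = 3.
Row 4 already has 2; hence (4,4) = 6.
Cage a needs sum 10; hence (5,2) = 6.
Cage m needs sum 13, which forces (5,4) = 5.
Cage m needs sum 13, leaving (5,5) = 2.
The two cells of cage i must have sum 5; hence (6,6) = 1.
Cage p needs two cells with sum 7, leaving (1,2) = 3.
3 is placed in row 2; hence (2,2) = 4.
Row 2 already has 4, leaving (2,3) = 6.
Row 2 already has 4, so (2,5) = 1.
Cage g has sum 11, so (3,2) = 5.
5 is placed in column 4, which forces (3,4) = 4.
6 is placed in row 5, so (5,1) = 3.
Cage e has sum 11, leaving (6,1) = 6.
1 is placed in row 6; hence (6,4) = 3.
Cage b needs two cells with sum 7, which forces (6,5) = 4.
6 is placed in column 3, which forces (1,3) = 4.
Column 4 already has 4, leaving (1,4) = 1.
Column 5 already has 4, leaving (1,5) = 6.
Row 2 now contains 1, so (2,4) = 2.
Completed grid: 2 3 4 1 6 5 / 5 4 6 2 1 3 / 1 5 2 4 3 6 / 4 1 3 6 5 2 / 3 6 1 5 2 4 / 6 2 5 3 4 1.

5 4 6 2 1 3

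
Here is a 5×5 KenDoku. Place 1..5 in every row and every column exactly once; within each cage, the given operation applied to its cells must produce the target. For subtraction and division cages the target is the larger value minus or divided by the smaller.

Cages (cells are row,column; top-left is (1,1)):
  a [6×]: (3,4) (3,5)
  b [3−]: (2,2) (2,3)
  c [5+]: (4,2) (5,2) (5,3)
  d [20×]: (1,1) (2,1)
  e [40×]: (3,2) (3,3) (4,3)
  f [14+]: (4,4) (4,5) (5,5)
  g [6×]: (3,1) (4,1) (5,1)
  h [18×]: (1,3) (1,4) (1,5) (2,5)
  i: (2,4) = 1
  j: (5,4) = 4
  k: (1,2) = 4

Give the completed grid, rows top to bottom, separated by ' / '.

5 4 3 2 1 / 4 2 5 1 3 / 1 5 4 3 2 / 3 1 2 5 4 / 2 3 1 4 5

Cage k is a single given cell; hence (1,2) = 4.
Cage i is given, so (2,4) = 1.
The 4 cells of cage h must have product 18, so (2,5) = 3.
3 is placed in column 5, which forces (3,5) = 2.
The 3 cells of cage f must have sum 14, leaving (4,4) = 5.
Cage f needs sum 14, which forces (4,5) = 4.
Cage j is given, leaving (5,4) = 4.
Cage f needs sum 14; hence (5,5) = 5.
4 is placed in row 1; hence (1,1) = 5.
2 is placed in column 5, which forces (1,5) = 1.
Cage d's pair has product 20, leaving (2,1) = 4.
Row 3 now contains 2; hence (3,2) = 5.
Cage e needs product 40, so (3,3) = 4.
Row 3 now contains 2, leaving (3,4) = 3.
Row 4 already has 4, leaving (4,3) = 2.
Column 3 already has 2, so (5,3) = 1.
Column 3 already has 2; hence (1,3) = 3.
Column 4 now contains 3; hence (1,4) = 2.
Column 2 now contains 5, which forces (2,2) = 2.
Column 3 already has 2, leaving (2,3) = 5.
Row 3 already has 3, which forces (3,1) = 1.
Cage g has product 6; hence (4,1) = 3.
Row 4 already has 2; hence (4,2) = 1.
The 3 cells of cage g must have product 6, which forces (5,1) = 2.
Row 5 already has 1, so (5,2) = 3.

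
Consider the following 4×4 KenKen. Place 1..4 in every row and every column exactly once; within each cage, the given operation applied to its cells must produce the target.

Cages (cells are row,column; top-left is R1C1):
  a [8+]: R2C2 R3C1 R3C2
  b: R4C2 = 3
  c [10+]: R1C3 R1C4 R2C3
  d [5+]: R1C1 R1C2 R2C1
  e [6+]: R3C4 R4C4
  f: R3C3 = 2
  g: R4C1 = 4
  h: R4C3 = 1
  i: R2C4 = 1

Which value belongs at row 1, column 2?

2

I is a freebie; hence R2C4 = 1.
F is a freebie, so R3C3 = 2.
2 is placed in row 3; hence R3C4 = 4.
Cage g is a single given cell, which forces R4C1 = 4.
Cage b is given, so R4C2 = 3.
H is a freebie; hence R4C3 = 1.
Column 4 already has 4; hence R4C4 = 2.
Cage d has sum 5, which forces R1C1 = 1.
The 3 cells of cage d must have sum 5, leaving R1C2 = 2.
Column 3 now contains 2, which forces R1C3 = 4.
Column 4 already has 4, so R1C4 = 3.
1 is placed in row 2, so R2C1 = 2.
The 3 cells of cage a must have sum 8, leaving R2C2 = 4.
Cage c has sum 10, which forces R2C3 = 3.
Cage a has sum 8, so R3C1 = 3.
3 is placed in column 2, so R3C2 = 1.
Filled in: 1 2 4 3 / 2 4 3 1 / 3 1 2 4 / 4 3 1 2.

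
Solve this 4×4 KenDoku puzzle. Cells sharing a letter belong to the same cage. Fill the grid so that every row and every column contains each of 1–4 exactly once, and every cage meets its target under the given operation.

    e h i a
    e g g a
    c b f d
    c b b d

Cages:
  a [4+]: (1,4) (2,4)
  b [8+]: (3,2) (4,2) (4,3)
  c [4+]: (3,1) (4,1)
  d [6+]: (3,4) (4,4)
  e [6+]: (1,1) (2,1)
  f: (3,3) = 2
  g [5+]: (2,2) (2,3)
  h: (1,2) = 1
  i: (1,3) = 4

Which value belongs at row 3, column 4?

4

H is a freebie, leaving (1,2) = 1.
I is a freebie; hence (1,3) = 4.
Row 1 now contains 1, which forces (1,4) = 3.
Column 4 already has 3, so (2,4) = 1.
F is a freebie, which forces (3,3) = 2.
Row 3 already has 2, leaving (3,4) = 4.
4 is placed in column 4, so (4,4) = 2.
Row 1 already has 4, which forces (1,1) = 2.
Cage e needs two cells with sum 6, leaving (2,1) = 4.
The two cells of cage g must have sum 5, so (2,2) = 2.
Column 3 already has 2; hence (2,3) = 3.
Row 3 now contains 4, so (3,2) = 3.
The 3 cells of cage b must have sum 8; hence (4,2) = 4.
Cage b has sum 8; hence (4,3) = 1.
Row 3 now contains 3, which forces (3,1) = 1.
Row 4 now contains 1, so (4,1) = 3.
The full grid is 2 1 4 3 / 4 2 3 1 / 1 3 2 4 / 3 4 1 2.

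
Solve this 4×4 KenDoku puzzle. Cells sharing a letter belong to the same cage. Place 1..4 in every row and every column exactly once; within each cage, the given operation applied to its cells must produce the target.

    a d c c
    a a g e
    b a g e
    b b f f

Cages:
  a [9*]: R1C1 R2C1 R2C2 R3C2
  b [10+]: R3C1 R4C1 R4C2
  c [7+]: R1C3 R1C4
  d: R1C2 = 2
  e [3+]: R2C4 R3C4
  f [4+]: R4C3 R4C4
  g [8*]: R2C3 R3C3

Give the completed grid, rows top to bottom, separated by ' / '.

1 2 3 4 / 3 1 4 2 / 4 3 2 1 / 2 4 1 3

Cage d is given, so R1C2 = 2.
Row 1 needs a 1, and only R1C1 is open for it.
Column 1 now contains 1, which forces R2C1 = 3.
The 4 cells of cage a must have product 9, which forces R2C2 = 1.
Row 2 already has 1; hence R2C4 = 2.
3 is placed in column 1, leaving R3C1 = 4.
Cage a has product 9, leaving R3C2 = 3.
Row 3 already has 4; hence R3C3 = 2.
2 is placed in column 4, so R3C4 = 1.
Column 1 now contains 4, leaving R4C1 = 2.
3 is placed in column 2; hence R4C2 = 4.
Column 4 already has 1, which forces R4C4 = 3.
Cage c's pair has sum 7; hence R1C3 = 3.
Column 4 already has 3, so R1C4 = 4.
Row 2 already has 2, which forces R2C3 = 4.
Row 4 now contains 3, which forces R4C3 = 1.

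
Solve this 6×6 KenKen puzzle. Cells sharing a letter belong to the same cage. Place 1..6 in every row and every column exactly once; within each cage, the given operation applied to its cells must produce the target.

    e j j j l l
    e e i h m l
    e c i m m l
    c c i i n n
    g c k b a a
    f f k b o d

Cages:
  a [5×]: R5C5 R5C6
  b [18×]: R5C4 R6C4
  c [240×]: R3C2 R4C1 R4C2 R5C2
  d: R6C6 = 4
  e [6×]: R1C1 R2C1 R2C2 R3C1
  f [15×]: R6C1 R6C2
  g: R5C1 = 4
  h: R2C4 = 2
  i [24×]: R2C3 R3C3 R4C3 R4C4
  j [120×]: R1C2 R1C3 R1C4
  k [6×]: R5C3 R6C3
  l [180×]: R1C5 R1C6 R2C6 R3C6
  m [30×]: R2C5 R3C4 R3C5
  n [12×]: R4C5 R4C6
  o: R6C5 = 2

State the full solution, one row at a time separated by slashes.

1 6 5 4 3 2 / 3 1 4 2 6 5 / 2 4 3 5 1 6 / 6 5 2 1 4 3 / 4 2 6 3 5 1 / 5 3 1 6 2 4

Cage e needs product 6, leaving R2C2 = 1.
Cage h is given, which forces R2C4 = 2.
G is a freebie, which forces R5C1 = 4.
Cage o is a single given cell, which forces R6C5 = 2.
Cage d is a single given cell, which forces R6C6 = 4.
Row 2 already has 2, which forces R2C1 = 3.
Column 1 already has 3, so R6C1 = 5.
Row 6 already has 5; hence R6C2 = 3.
3 is placed in row 6, which forces R6C4 = 6.
The two cells of cage k must have product 6; hence R5C3 = 6.
6 is placed in column 4, which forces R5C4 = 3.
6 is placed in row 6, which forces R6C3 = 1.
Cage j has product 120; hence R1C2 = 6.
Column 3 now contains 6, leaving R2C3 = 4.
3 is placed in column 4, which forces R4C4 = 1.
Column 3 already has 4; hence R1C3 = 5.
The 3 cells of cage j must have product 120, leaving R1C4 = 4.
5 is placed in row 1; hence R1C5 = 3.
3 is placed in row 1; hence R1C6 = 2.
Cage m needs product 30, so R2C5 = 6.
6 is placed in row 2, so R2C6 = 5.
1 is placed in column 4, which forces R3C4 = 5.
Cage m has product 30, so R3C5 = 1.
The 4 cells of cage c must have product 240; hence R4C1 = 6.
Column 5 now contains 6, so R4C5 = 4.
Column 6 already has 2; hence R4C6 = 3.
Column 5 already has 1; hence R5C5 = 5.
5 is placed in column 6, leaving R5C6 = 1.
Row 1 now contains 2; hence R1C1 = 1.
1 is placed in row 3, which forces R3C1 = 2.
Cage c needs product 240, so R3C2 = 4.
Cage i has product 24, leaving R3C3 = 3.
3 is placed in column 6, leaving R3C6 = 6.
The 4 cells of cage c must have product 240, which forces R4C2 = 5.
Row 4 now contains 3; hence R4C3 = 2.
5 is placed in row 5, leaving R5C2 = 2.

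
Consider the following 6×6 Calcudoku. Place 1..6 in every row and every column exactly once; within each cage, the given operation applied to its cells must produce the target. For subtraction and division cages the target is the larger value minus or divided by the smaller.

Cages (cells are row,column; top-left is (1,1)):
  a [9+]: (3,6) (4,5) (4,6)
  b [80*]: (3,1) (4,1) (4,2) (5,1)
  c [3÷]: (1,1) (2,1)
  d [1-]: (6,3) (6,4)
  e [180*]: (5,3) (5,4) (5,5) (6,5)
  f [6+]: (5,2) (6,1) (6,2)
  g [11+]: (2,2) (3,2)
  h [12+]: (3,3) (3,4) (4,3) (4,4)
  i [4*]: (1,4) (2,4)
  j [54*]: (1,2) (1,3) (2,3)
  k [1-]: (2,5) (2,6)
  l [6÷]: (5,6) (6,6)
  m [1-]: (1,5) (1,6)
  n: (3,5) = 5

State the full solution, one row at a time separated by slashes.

2 3 6 1 4 5 / 6 5 3 4 1 2 / 1 6 2 3 5 4 / 5 4 1 6 2 3 / 4 1 5 2 3 6 / 3 2 4 5 6 1

The 3 cells of cage j must have product 54, which forces (1,2) = 3.
Cage j has product 54; hence (1,3) = 6.
The 3 cells of cage j must have product 54; hence (2,3) = 3.
Cage n is given, leaving (3,5) = 5.
Cage c's pair has quotient 3, so (1,1) = 2.
The two cells of cage c must have quotient 3, which forces (2,1) = 6.
Cage g needs two cells with sum 11, so (2,2) = 5.
5 is placed in row 3, which forces (3,2) = 6.
Cage m's pair has difference 1, so (1,5) = 4.
The two cells of cage m must have difference 1, which forces (1,6) = 5.
Cage b needs product 80, which forces (4,2) = 4.
4 is placed in row 1, which forces (1,4) = 1.
Cage i's pair has product 4; hence (2,4) = 4.
Cage f has sum 6, which forces (6,1) = 3.
Row 3 needs a 3, and only (3,4) is open for it.
In row 5, 3 can only go at (5,5), so (5,5) = 3.
The only place for 3 in row 4 is (4,6).
The 3 cells of cage a must have sum 9; hence (3,6) = 4.
Cage a needs sum 9, leaving (4,5) = 2.
Column 5 already has 2, so (6,5) = 6.
Row 6 already has 6, which forces (6,6) = 1.
Column 5 already has 2, leaving (2,5) = 1.
1 is placed in column 6, which forces (2,6) = 2.
Row 3 already has 4, which forces (3,1) = 1.
Cage h needs sum 12, so (3,3) = 2.
Cage b needs product 80, leaving (4,1) = 5.
Cage h needs sum 12, which forces (4,3) = 1.
2 is placed in row 4, which forces (4,4) = 6.
Cage b has product 80; hence (5,1) = 4.
Cage f needs sum 6, which forces (5,2) = 1.
Column 3 already has 2; hence (5,3) = 5.
Row 5 now contains 5, which forces (5,4) = 2.
1 is placed in column 6, so (5,6) = 6.
1 is placed in row 6, leaving (6,2) = 2.
Cage d needs two cells with difference 1; hence (6,3) = 4.
Cage d's pair has difference 1, which forces (6,4) = 5.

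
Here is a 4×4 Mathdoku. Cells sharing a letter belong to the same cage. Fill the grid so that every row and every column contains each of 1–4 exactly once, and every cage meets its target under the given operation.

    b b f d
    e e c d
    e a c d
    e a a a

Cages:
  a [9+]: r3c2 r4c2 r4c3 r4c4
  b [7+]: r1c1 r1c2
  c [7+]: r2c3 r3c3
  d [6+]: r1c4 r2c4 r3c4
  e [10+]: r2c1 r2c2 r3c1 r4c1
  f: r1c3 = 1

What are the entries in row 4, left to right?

3 1 2 4

Cage f is given; hence r1c3 = 1.
In row 1, 2 can only go at r1c4, so r1c4 = 2.
The only place for 2 in column 3 is r4c3.
In column 4, 4 can only go at r4c4, so r4c4 = 4.
Cage a has sum 9, so r3c2 = 2.
Row 4 now contains 4, which forces r4c2 = 1.
Cage e needs sum 10; hence r2c1 = 2.
Cage e has sum 10, leaving r2c2 = 4.
Row 2 already has 4, so r2c3 = 3.
Row 2 now contains 3, leaving r2c4 = 1.
The 4 cells of cage e must have sum 10, leaving r3c1 = 1.
3 is placed in column 3, which forces r3c3 = 4.
Column 4 already has 1, which forces r3c4 = 3.
Row 4 already has 1, so r4c1 = 3.
Column 1 now contains 3, so r1c1 = 4.
4 is placed in column 2, so r1c2 = 3.
The full grid is 4 3 1 2 / 2 4 3 1 / 1 2 4 3 / 3 1 2 4.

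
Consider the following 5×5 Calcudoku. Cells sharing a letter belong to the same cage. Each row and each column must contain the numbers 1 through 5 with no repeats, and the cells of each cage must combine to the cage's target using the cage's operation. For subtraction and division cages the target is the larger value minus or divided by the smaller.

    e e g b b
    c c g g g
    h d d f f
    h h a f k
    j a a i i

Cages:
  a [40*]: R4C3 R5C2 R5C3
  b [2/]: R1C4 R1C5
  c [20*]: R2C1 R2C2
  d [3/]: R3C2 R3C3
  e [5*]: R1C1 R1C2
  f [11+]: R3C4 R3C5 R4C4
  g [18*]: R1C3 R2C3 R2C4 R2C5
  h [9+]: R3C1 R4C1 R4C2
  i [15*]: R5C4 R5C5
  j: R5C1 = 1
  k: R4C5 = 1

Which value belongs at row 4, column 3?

5

Cage g needs product 18, leaving R1C3 = 3.
Column 3 already has 3, so R3C3 = 1.
Cage k is a single given cell, leaving R4C5 = 1.
Cage j is given, so R5C1 = 1.
1 is placed in column 1, leaving R1C1 = 5.
Cage e needs two cells with product 5, leaving R1C2 = 1.
5 is placed in column 1; hence R2C1 = 4.
Row 2 now contains 4; hence R2C2 = 5.
1 is placed in column 3, so R2C3 = 2.
Cage g has product 18, which forces R2C4 = 1.
Cage g has product 18; hence R2C5 = 3.
Row 3 now contains 1; hence R3C2 = 3.
3 is placed in column 5, which forces R5C5 = 5.
Row 3 already has 3; hence R3C1 = 2.
2 is placed in row 3, so R3C5 = 4.
The 3 cells of cage h must have sum 9, leaving R4C1 = 3.
The 3 cells of cage h must have sum 9, leaving R4C2 = 4.
Cage a has product 40, which forces R4C3 = 5.
Row 4 now contains 5, which forces R4C4 = 2.
The 3 cells of cage a must have product 40; hence R5C2 = 2.
Row 5 already has 5, which forces R5C3 = 4.
Row 5 already has 5, leaving R5C4 = 3.
Column 4 now contains 2, so R1C4 = 4.
Column 5 already has 4; hence R1C5 = 2.
Row 3 now contains 4, leaving R3C4 = 5.
The full grid is 5 1 3 4 2 / 4 5 2 1 3 / 2 3 1 5 4 / 3 4 5 2 1 / 1 2 4 3 5.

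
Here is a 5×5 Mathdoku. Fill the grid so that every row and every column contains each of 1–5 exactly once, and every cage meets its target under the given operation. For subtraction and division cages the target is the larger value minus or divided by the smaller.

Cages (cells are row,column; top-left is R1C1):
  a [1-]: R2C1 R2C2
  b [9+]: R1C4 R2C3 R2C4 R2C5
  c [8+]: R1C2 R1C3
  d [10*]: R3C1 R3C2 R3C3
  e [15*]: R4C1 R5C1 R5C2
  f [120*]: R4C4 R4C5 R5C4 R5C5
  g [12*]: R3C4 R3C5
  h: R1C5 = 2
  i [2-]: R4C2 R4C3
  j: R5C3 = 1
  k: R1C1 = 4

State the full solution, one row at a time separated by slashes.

Cage k is given, so R1C1 = 4.
H is a freebie, leaving R1C5 = 2.
Cage j is given, so R5C3 = 1.
Cage e has product 15, which forces R4C1 = 1.
Cage d has product 10, which forces R3C2 = 1.
In row 1, 1 can only go at R1C4, so R1C4 = 1.
Cage b has sum 9; hence R2C5 = 1.
Row 5 needs a 2, and only R5C4 is open for it.
The only place for 4 in row 5 is R5C5.
Cage g's pair has product 12, which forces R3C4 = 4.
Column 5 now contains 4, which forces R3C5 = 3.
Column 5 already has 3, leaving R4C5 = 5.
Row 4 already has 5; hence R4C4 = 3.
Cage b needs sum 9, leaving R2C3 = 2.
Column 4 already has 3, which forces R2C4 = 5.
Column 3 already has 2, so R3C3 = 5.
Column 3 already has 2, so R4C3 = 4.
Cage c's pair has sum 8, which forces R1C2 = 5.
5 is placed in column 3, which forces R1C3 = 3.
Row 2 already has 5, leaving R2C1 = 3.
Cage a's pair has difference 1, so R2C2 = 4.
Row 3 already has 5, which forces R3C1 = 2.
Row 4 now contains 4, which forces R4C2 = 2.
3 is placed in column 1, so R5C1 = 5.
5 is placed in column 2, leaving R5C2 = 3.

4 5 3 1 2 / 3 4 2 5 1 / 2 1 5 4 3 / 1 2 4 3 5 / 5 3 1 2 4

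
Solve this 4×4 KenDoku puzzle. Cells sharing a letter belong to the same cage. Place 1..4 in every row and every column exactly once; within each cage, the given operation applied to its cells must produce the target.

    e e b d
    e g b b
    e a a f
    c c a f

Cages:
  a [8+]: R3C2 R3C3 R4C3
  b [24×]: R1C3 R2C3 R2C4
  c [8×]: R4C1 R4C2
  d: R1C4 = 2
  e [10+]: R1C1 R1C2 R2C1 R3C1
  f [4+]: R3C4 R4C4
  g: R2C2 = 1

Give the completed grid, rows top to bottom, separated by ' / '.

1 4 3 2 / 3 1 2 4 / 2 3 4 1 / 4 2 1 3

Cage d is a single given cell; hence R1C4 = 2.
Cage g is given, which forces R2C2 = 1.
Cage b has product 24, so R2C3 = 2.
Cage e needs sum 10, which forces R1C1 = 1.
Cage e has sum 10; hence R3C1 = 2.
Column 1 already has 2, which forces R4C1 = 4.
Row 4 already has 4; hence R4C2 = 2.
Cage e has sum 10, which forces R1C2 = 4.
Row 1 already has 4; hence R1C3 = 3.
Column 1 now contains 4, so R2C1 = 3.
3 is placed in row 2; hence R2C4 = 4.
Column 2 now contains 4, so R3C2 = 3.
3 is placed in row 3, leaving R3C4 = 1.
3 is placed in column 3, so R4C3 = 1.
Column 4 already has 1, which forces R4C4 = 3.
Row 3 already has 1, leaving R3C3 = 4.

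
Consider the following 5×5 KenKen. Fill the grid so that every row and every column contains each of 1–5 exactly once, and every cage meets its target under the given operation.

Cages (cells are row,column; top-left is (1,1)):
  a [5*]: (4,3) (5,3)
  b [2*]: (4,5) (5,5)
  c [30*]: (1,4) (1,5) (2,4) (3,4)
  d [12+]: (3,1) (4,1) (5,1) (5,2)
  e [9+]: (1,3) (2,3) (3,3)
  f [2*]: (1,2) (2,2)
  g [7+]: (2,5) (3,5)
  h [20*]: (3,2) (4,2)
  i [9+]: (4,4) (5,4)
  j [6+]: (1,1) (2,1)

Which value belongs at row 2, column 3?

3

Row 4 needs a 3, and only (4,1) is open for it.
The only place for 2 in row 4 is (4,5).
2 is placed in column 5, leaving (5,5) = 1.
The two cells of cage a must have product 5, leaving (4,3) = 1.
1 is placed in row 5, so (5,3) = 5.
Row 5 already has 5, which forces (5,4) = 4.
Cage d needs sum 12, which forces (3,1) = 4.
Row 3 now contains 4, so (3,2) = 5.
Row 3 now contains 4, leaving (3,5) = 3.
Column 2 now contains 5; hence (4,2) = 4.
Column 4 now contains 4, leaving (4,4) = 5.
Row 5 already has 4, which forces (5,1) = 2.
The 4 cells of cage d must have sum 12, so (5,2) = 3.
3 is placed in column 5, which forces (1,5) = 5.
3 is placed in column 5, which forces (2,5) = 4.
Row 3 now contains 3, leaving (3,3) = 2.
Row 3 now contains 2, which forces (3,4) = 1.
Row 1 now contains 5; hence (1,1) = 1.
Row 1 now contains 1; hence (1,2) = 2.
The 3 cells of cage e must have sum 9, leaving (1,3) = 4.
2 is placed in row 1, leaving (1,4) = 3.
The two cells of cage j must have sum 6, leaving (2,1) = 5.
2 is placed in column 2, which forces (2,2) = 1.
Row 2 already has 4, so (2,3) = 3.
Column 4 already has 3; hence (2,4) = 2.
The full grid is 1 2 4 3 5 / 5 1 3 2 4 / 4 5 2 1 3 / 3 4 1 5 2 / 2 3 5 4 1.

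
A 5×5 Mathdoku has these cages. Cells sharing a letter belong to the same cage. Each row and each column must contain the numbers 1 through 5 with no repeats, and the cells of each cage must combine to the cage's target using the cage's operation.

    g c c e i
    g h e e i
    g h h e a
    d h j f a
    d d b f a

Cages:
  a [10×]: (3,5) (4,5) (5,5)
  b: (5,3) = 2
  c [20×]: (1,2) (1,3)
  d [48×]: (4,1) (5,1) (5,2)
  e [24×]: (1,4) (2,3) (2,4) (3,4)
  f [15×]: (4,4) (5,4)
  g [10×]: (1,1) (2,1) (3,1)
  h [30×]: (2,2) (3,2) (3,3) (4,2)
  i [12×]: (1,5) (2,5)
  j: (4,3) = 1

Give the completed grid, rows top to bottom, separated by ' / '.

2 5 4 1 3 / 5 1 3 2 4 / 1 3 5 4 2 / 4 2 1 3 5 / 3 4 2 5 1

Cage d needs product 48, which forces (4,1) = 4.
Cage j is given, which forces (4,3) = 1.
Cage d needs product 48, so (5,1) = 3.
The 3 cells of cage d must have product 48, so (5,2) = 4.
Cage b is a single given cell, leaving (5,3) = 2.
Row 5 now contains 3, so (5,4) = 5.
5 is placed in row 5, so (5,5) = 1.
4 is placed in column 2, leaving (1,2) = 5.
Cage c needs two cells with product 20; hence (1,3) = 4.
Row 1 now contains 4; hence (1,5) = 3.
Column 3 already has 4, which forces (2,3) = 3.
Column 5 now contains 3; hence (2,5) = 4.
Column 3 now contains 3, so (3,3) = 5.
Row 3 already has 5, leaving (3,5) = 2.
Column 4 already has 5, so (4,4) = 3.
Column 5 already has 2, so (4,5) = 5.
The 3 cells of cage g must have product 10, so (1,1) = 2.
Row 1 already has 2, which forces (1,4) = 1.
Cage g has product 10; hence (2,1) = 5.
The 4 cells of cage h must have product 30; hence (2,2) = 1.
Column 4 already has 1; hence (2,4) = 2.
2 is placed in row 3, so (3,1) = 1.
Cage h has product 30, so (3,2) = 3.
Cage e needs product 24, so (3,4) = 4.
3 is placed in row 4, leaving (4,2) = 2.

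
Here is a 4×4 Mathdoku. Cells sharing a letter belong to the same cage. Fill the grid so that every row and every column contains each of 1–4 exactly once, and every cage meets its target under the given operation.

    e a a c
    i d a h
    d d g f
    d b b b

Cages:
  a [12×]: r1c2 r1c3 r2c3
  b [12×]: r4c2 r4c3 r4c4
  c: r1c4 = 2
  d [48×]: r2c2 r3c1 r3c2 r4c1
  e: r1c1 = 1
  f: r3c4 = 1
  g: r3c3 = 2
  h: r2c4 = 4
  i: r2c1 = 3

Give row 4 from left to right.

2 1 4 3

Cage e is a single given cell, which forces r1c1 = 1.
Cage c is a single given cell, so r1c4 = 2.
Cage i is given, so r2c1 = 3.
H is a freebie, which forces r2c4 = 4.
Cage g is a single given cell; hence r3c3 = 2.
Cage f is a single given cell, leaving r3c4 = 1.
Column 4 already has 1; hence r4c4 = 3.
Cage d needs product 48, leaving r2c2 = 2.
Column 3 already has 2, which forces r2c3 = 1.
Row 3 now contains 2, so r3c1 = 4.
Cage d has product 48, which forces r3c2 = 3.
Cage d needs product 48, so r4c1 = 2.
1 is placed in column 3, which forces r4c3 = 4.
Column 2 already has 3, leaving r1c2 = 4.
4 is placed in column 3, leaving r1c3 = 3.
4 is placed in row 4, leaving r4c2 = 1.
Completed grid: 1 4 3 2 / 3 2 1 4 / 4 3 2 1 / 2 1 4 3.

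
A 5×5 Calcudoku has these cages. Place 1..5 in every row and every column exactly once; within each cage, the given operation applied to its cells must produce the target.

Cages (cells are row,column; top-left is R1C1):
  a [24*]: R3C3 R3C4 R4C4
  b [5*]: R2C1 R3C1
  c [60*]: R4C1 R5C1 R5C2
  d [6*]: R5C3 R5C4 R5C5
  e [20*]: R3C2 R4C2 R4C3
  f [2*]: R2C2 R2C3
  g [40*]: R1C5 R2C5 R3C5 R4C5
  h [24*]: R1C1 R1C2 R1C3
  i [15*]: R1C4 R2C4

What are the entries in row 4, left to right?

3 1 5 4 2

Row 1 needs a 1, and only R1C5 is open for it.
In row 1, 5 can only go at R1C4, so R1C4 = 5.
Column 4 now contains 5, which forces R2C4 = 3.
Cage a has product 24, which forces R3C3 = 3.
Cage d needs product 6, so R5C5 = 3.
The 3 cells of cage c must have product 60; hence R4C1 = 3.
Cage h has product 24, which forces R1C2 = 3.
In row 2, 4 can only go at R2C5, so R2C5 = 4.
In row 2, 5 can only go at R2C1, so R2C1 = 5.
Column 1 already has 5, which forces R3C1 = 1.
Column 1 already has 5; hence R5C1 = 4.
Cage c needs product 60, so R5C2 = 5.
4 is placed in column 1, which forces R1C1 = 2.
Cage h needs product 24, so R1C3 = 4.
Cage e needs product 20, so R3C2 = 4.
Row 3 already has 4, leaving R3C4 = 2.
Row 3 now contains 2, so R3C5 = 5.
Cage e needs product 20, so R4C2 = 1.
Cage e has product 20, so R4C3 = 5.
2 is placed in column 4, leaving R4C4 = 4.
5 is placed in column 5, which forces R4C5 = 2.
2 is placed in column 4, so R5C4 = 1.
Column 2 already has 1, so R2C2 = 2.
Cage f's pair has product 2, which forces R2C3 = 1.
1 is placed in row 5; hence R5C3 = 2.
Completed grid: 2 3 4 5 1 / 5 2 1 3 4 / 1 4 3 2 5 / 3 1 5 4 2 / 4 5 2 1 3.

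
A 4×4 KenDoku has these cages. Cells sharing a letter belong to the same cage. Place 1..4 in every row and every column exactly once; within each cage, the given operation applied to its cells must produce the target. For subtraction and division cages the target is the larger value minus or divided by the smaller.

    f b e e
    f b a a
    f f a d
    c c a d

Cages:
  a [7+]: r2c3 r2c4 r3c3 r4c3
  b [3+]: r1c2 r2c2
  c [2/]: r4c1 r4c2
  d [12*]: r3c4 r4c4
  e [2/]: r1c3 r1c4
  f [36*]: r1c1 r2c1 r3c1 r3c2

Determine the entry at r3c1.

Cage a has sum 7, which forces r2c4 = 1.
Cage f needs product 36; hence r3c2 = 3.
Row 3 already has 3, leaving r3c4 = 4.
Column 4 already has 4, so r4c4 = 3.
The two cells of cage b must have sum 3, which forces r1c2 = 1.
Row 1 already has 1, which forces r1c3 = 4.
Column 4 already has 4, leaving r1c4 = 2.
1 is placed in row 2; hence r2c2 = 2.
Cage a needs sum 7, leaving r2c3 = 3.
Row 3 already has 4, so r3c1 = 1.
1 is placed in row 3, leaving r3c3 = 2.
Column 2 now contains 2, leaving r4c2 = 4.
2 is placed in column 3, leaving r4c3 = 1.
Row 1 already has 4, leaving r1c1 = 3.
Row 2 now contains 3, so r2c1 = 4.
4 is placed in row 4, leaving r4c1 = 2.
The full grid is 3 1 4 2 / 4 2 3 1 / 1 3 2 4 / 2 4 1 3.

1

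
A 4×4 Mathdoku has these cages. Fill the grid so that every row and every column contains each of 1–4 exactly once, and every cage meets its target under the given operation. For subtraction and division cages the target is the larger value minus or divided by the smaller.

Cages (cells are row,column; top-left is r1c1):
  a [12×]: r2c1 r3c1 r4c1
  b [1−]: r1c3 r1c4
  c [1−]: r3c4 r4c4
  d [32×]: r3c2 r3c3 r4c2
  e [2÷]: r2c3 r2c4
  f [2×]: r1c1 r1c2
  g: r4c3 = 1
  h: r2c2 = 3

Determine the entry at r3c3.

H is a freebie, which forces r2c2 = 3.
Cage d needs product 32, so r3c2 = 2.
Cage d has product 32, so r3c3 = 4.
Cage d needs product 32, so r4c2 = 4.
Cage g is a single given cell, leaving r4c3 = 1.
The two cells of cage f must have product 2, leaving r1c1 = 2.
Column 2 already has 2; hence r1c2 = 1.
Row 1 already has 2, so r1c3 = 3.
3 is placed in row 1, so r1c4 = 4.
Cage a has product 12; hence r2c1 = 4.
Column 3 now contains 1, leaving r2c3 = 2.
Column 4 now contains 4, so r2c4 = 1.
Cage a needs product 12, which forces r3c1 = 1.
Column 4 now contains 1, so r3c4 = 3.
1 is placed in row 4, so r4c1 = 3.
The two cells of cage c must have difference 1, which forces r4c4 = 2.
Completed grid: 2 1 3 4 / 4 3 2 1 / 1 2 4 3 / 3 4 1 2.

4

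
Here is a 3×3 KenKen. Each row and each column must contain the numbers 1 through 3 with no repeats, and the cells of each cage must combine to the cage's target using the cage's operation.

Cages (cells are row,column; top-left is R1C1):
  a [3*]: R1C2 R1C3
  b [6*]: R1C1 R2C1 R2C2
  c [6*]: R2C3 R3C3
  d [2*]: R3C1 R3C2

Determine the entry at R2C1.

Row 1 needs a 2, and only R1C1 is open for it.
Column 1 now contains 2, which forces R3C1 = 1.
Cage d needs two cells with product 2, so R3C2 = 2.
Row 3 now contains 2, so R3C3 = 3.
Cage a's pair has product 3, so R1C2 = 3.
3 is placed in column 3, which forces R1C3 = 1.
1 is placed in column 1, leaving R2C1 = 3.
Cage b has product 6, leaving R2C2 = 1.
3 is placed in column 3; hence R2C3 = 2.
Filled in: 2 3 1 / 3 1 2 / 1 2 3.

3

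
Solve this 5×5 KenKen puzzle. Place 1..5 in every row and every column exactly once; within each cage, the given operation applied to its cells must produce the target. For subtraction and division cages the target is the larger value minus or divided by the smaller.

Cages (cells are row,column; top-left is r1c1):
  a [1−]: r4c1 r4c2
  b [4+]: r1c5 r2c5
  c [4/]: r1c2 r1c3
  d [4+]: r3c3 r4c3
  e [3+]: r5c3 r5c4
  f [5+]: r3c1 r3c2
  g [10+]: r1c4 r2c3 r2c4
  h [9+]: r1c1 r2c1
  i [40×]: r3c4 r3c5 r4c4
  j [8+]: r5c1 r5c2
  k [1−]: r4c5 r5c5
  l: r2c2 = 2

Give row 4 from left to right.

Cage l is given, so r2c2 = 2.
The only place for 2 in row 1 is r1c4.
Cage i has product 40; hence r3c5 = 2.
The two cells of cage e must have sum 3, which forces r5c3 = 2.
Column 4 already has 2, which forces r5c4 = 1.
The only place for 3 in row 1 is r1c5.
3 is placed in column 5, which forces r2c5 = 1.
In row 1, 5 can only go at r1c1, so r1c1 = 5.
Column 1 already has 5; hence r2c1 = 4.
4 is placed in column 1, which forces r3c1 = 1.
Row 3 already has 1, which forces r3c2 = 4.
Row 3 already has 1, so r3c3 = 3.
Row 3 now contains 4, leaving r3c4 = 5.
Column 3 now contains 3, which forces r4c3 = 1.
Column 4 now contains 5, which forces r4c4 = 4.
Row 4 already has 4, so r4c5 = 5.
Column 1 already has 5, which forces r5c1 = 3.
The two cells of cage j must have sum 8, leaving r5c2 = 5.
5 is placed in column 5; hence r5c5 = 4.
Column 2 now contains 4, which forces r1c2 = 1.
Column 3 now contains 1, which forces r1c3 = 4.
Column 3 now contains 3, so r2c3 = 5.
Column 4 now contains 5; hence r2c4 = 3.
Column 1 already has 3, leaving r4c1 = 2.
Row 4 already has 5, which forces r4c2 = 3.
Completed grid: 5 1 4 2 3 / 4 2 5 3 1 / 1 4 3 5 2 / 2 3 1 4 5 / 3 5 2 1 4.

2 3 1 4 5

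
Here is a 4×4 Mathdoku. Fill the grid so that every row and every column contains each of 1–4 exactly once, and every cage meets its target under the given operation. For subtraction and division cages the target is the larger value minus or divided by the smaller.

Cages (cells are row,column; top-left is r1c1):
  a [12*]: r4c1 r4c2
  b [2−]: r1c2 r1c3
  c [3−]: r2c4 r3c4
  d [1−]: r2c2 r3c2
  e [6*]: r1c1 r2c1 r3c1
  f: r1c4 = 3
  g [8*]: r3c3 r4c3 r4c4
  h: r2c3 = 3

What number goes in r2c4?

4

F is a freebie; hence r1c4 = 3.
Cage h is given, leaving r2c3 = 3.
Cage e needs product 6, leaving r3c1 = 3.
3 is placed in column 1; hence r4c1 = 4.
Row 4 already has 4, which forces r4c2 = 3.
Cage g has product 8; hence r3c3 = 4.
4 is placed in row 3, so r3c4 = 1.
Column 4 now contains 1, leaving r4c4 = 2.
Cage b needs two cells with difference 2; hence r1c2 = 4.
Column 3 already has 4, so r1c3 = 2.
Cage d needs two cells with difference 1, leaving r2c2 = 1.
Column 4 now contains 1, which forces r2c4 = 4.
Row 3 already has 1, leaving r3c2 = 2.
Row 4 now contains 2; hence r4c3 = 1.
Row 1 now contains 2, so r1c1 = 1.
1 is placed in row 2, which forces r2c1 = 2.
Filled in: 1 4 2 3 / 2 1 3 4 / 3 2 4 1 / 4 3 1 2.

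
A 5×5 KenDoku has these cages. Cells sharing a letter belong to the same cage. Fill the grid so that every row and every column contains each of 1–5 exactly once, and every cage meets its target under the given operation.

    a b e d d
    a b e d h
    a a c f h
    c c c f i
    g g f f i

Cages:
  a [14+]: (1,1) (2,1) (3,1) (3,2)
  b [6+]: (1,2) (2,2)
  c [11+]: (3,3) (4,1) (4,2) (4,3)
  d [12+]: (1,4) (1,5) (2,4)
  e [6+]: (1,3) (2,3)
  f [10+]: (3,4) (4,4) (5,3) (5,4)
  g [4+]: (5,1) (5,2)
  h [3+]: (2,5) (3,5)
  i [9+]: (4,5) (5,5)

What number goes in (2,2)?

2

Column 5 needs a 3, and only (1,5) is open for it.
Row 2 needs a 3, and only (2,1) is open for it.
Column 1 already has 3, which forces (5,1) = 1.
The two cells of cage g must have sum 4, leaving (5,2) = 3.
The 4 cells of cage f must have sum 10, which forces (5,3) = 4.
{4, 5} are confined to (1,4) and (2,4) in column 4, so (5,4) = 2.
Row 5 already has 4, leaving (5,5) = 5.
Column 5 now contains 5, leaving (4,5) = 4.
Cage c has sum 11, which forces (4,1) = 5.
Cage c has sum 11, leaving (4,2) = 1.
1 is placed in row 4, which forces (4,4) = 3.
The 4 cells of cage a must have sum 14, which forces (3,2) = 5.
Cage c has sum 11; hence (3,3) = 3.
Column 4 already has 3, so (3,4) = 1.
1 is placed in row 3; hence (3,5) = 2.
Row 4 now contains 3, leaving (4,3) = 2.
Cage a needs sum 14, so (1,1) = 2.
2 is placed in row 1; hence (1,2) = 4.
4 is placed in row 1, so (1,4) = 5.
Column 2 already has 4; hence (2,2) = 2.
Column 4 now contains 5, leaving (2,4) = 4.
Column 5 now contains 2; hence (2,5) = 1.
Row 3 already has 2, so (3,1) = 4.
Row 1 now contains 5, leaving (1,3) = 1.
Row 2 already has 1; hence (2,3) = 5.
The full grid is 2 4 1 5 3 / 3 2 5 4 1 / 4 5 3 1 2 / 5 1 2 3 4 / 1 3 4 2 5.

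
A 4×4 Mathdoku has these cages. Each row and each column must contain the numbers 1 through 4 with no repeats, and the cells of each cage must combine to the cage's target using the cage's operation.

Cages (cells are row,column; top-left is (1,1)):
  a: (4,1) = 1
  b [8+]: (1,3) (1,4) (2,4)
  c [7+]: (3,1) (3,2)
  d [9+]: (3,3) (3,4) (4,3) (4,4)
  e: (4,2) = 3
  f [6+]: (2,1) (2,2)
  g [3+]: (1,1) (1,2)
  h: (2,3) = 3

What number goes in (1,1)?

H is a freebie, which forces (2,3) = 3.
Cage a is given, so (4,1) = 1.
Cage e is given; hence (4,2) = 3.
Column 1 now contains 1; hence (1,1) = 2.
Cage g needs two cells with sum 3, leaving (1,2) = 1.
1 is placed in row 1, so (1,3) = 4.
4 is placed in row 1, which forces (1,4) = 3.
2 is placed in column 1, which forces (2,1) = 4.
4 is placed in row 2, so (2,2) = 2.
Row 2 now contains 2; hence (2,4) = 1.
Cage c's pair has sum 7, so (3,1) = 3.
Column 2 now contains 3; hence (3,2) = 4.
Column 4 already has 1, so (3,4) = 2.
4 is placed in column 3, so (4,3) = 2.
Column 4 already has 2, which forces (4,4) = 4.
Row 3 now contains 2; hence (3,3) = 1.
Filled in: 2 1 4 3 / 4 2 3 1 / 3 4 1 2 / 1 3 2 4.

2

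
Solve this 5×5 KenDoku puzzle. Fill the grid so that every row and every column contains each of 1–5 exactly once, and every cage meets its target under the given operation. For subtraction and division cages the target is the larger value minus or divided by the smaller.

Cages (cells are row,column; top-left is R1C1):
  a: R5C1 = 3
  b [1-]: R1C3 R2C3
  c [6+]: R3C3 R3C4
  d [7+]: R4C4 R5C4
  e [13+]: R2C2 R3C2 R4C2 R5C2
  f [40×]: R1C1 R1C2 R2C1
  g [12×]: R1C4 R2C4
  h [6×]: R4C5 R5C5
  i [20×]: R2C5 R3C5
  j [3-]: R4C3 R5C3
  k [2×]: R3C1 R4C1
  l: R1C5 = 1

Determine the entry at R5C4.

5

Cage l is given, leaving R1C5 = 1.
A is a freebie, so R5C1 = 3.
Row 5 already has 3, so R5C5 = 2.
Column 5 already has 2, leaving R4C5 = 3.
Row 4 already has 3, which forces R4C4 = 2.
Cage d's pair has sum 7, which forces R5C4 = 5.
The two cells of cage k must have product 2, which forces R3C1 = 2.
2 is placed in row 3, leaving R3C3 = 5.
5 is placed in row 3, so R3C5 = 4.
2 is placed in row 4, which forces R4C1 = 1.
1 is placed in row 4, so R4C3 = 4.
Column 3 already has 4, which forces R5C3 = 1.
The 3 cells of cage f must have product 40, leaving R1C2 = 2.
2 is placed in row 1; hence R1C3 = 3.
Row 1 now contains 3, leaving R1C4 = 4.
Column 3 now contains 3; hence R2C3 = 2.
Column 4 already has 4, leaving R2C4 = 3.
4 is placed in column 5, which forces R2C5 = 5.
4 is placed in row 3, which forces R3C4 = 1.
Row 4 now contains 4; hence R4C2 = 5.
Row 5 already has 1; hence R5C2 = 4.
Row 1 already has 4, so R1C1 = 5.
Row 2 already has 5; hence R2C1 = 4.
Row 2 now contains 3, leaving R2C2 = 1.
Row 3 already has 1, which forces R3C2 = 3.
Filled in: 5 2 3 4 1 / 4 1 2 3 5 / 2 3 5 1 4 / 1 5 4 2 3 / 3 4 1 5 2.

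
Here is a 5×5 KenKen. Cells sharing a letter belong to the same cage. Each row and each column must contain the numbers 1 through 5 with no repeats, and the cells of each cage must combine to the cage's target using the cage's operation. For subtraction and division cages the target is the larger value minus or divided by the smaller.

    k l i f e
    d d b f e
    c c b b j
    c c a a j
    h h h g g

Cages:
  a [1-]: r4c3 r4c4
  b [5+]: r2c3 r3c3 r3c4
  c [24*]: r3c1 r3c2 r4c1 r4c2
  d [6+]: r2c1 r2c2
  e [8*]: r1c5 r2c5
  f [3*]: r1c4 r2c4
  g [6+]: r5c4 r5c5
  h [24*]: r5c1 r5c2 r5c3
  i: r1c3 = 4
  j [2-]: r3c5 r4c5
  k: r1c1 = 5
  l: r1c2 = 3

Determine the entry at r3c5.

5

Cage k is a single given cell; hence r1c1 = 5.
Cage l is given, so r1c2 = 3.
I is a freebie; hence r1c3 = 4.
3 is placed in row 1, leaving r1c4 = 1.
Row 1 already has 4, so r1c5 = 2.
Column 4 now contains 1; hence r2c4 = 3.
2 is placed in column 5, which forces r2c5 = 4.
Column 4 now contains 1; hence r3c4 = 2.
The two cells of cage d must have sum 6; hence r2c1 = 1.
Cage d's pair has sum 6, so r2c2 = 5.
Cage b has sum 5; hence r2c3 = 2.
The 3 cells of cage b must have sum 5, leaving r3c3 = 1.
Cage a's pair has difference 1, which forces r4c4 = 4.
Column 3 already has 2, which forces r5c3 = 3.
Cage g's pair has sum 6, so r5c4 = 5.
Cage g needs two cells with sum 6, leaving r5c5 = 1.
The 4 cells of cage c must have product 24, leaving r3c1 = 3.
Row 3 already has 1; hence r3c2 = 4.
3 is placed in row 3, leaving r3c5 = 5.
Cage c needs product 24, leaving r4c1 = 2.
Cage c has product 24, so r4c2 = 1.
Column 3 already has 3, leaving r4c3 = 5.
Column 5 already has 5; hence r4c5 = 3.
Column 1 already has 2, so r5c1 = 4.
4 is placed in column 2, which forces r5c2 = 2.
The full grid is 5 3 4 1 2 / 1 5 2 3 4 / 3 4 1 2 5 / 2 1 5 4 3 / 4 2 3 5 1.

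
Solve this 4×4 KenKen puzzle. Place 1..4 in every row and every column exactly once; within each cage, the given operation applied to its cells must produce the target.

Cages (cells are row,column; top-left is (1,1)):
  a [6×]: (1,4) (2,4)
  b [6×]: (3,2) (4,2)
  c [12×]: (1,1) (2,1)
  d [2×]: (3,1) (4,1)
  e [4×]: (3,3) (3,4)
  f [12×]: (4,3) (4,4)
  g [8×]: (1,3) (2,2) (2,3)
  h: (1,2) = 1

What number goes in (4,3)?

3

Cage h is given; hence (1,2) = 1.
Cage g needs product 8, leaving (2,3) = 1.
1 is placed in column 3; hence (3,3) = 4.
4 is placed in row 3, which forces (3,4) = 1.
4 is placed in column 3; hence (4,3) = 3.
Row 4 already has 3, which forces (4,4) = 4.
4 is placed in column 3; hence (1,3) = 2.
2 is placed in row 1, which forces (1,4) = 3.
The 3 cells of cage g must have product 8; hence (2,2) = 4.
Column 4 now contains 3; hence (2,4) = 2.
Row 3 already has 1, leaving (3,1) = 2.
The two cells of cage b must have product 6, which forces (3,2) = 3.
The two cells of cage d must have product 2, which forces (4,1) = 1.
Row 4 already has 3, leaving (4,2) = 2.
3 is placed in row 1; hence (1,1) = 4.
Row 2 already has 4, which forces (2,1) = 3.
The full grid is 4 1 2 3 / 3 4 1 2 / 2 3 4 1 / 1 2 3 4.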